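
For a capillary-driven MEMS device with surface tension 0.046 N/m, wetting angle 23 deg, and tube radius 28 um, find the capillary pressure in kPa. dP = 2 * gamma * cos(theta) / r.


Step 1: cos(23 deg) = 0.9205
Step 2: Convert r to m: r = 28e-6 m
Step 3: dP = 2 * 0.046 * 0.9205 / 28e-6 = 3024.5 Pa
Step 4: Convert Pa to kPa (divide by 1000).
dP = 3.02 kPa


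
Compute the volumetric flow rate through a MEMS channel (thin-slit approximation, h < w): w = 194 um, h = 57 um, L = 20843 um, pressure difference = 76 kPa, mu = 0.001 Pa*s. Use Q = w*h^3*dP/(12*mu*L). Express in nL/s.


Step 1: Convert all dimensions to SI (meters).
w = 194e-6 m, h = 57e-6 m, L = 20843e-6 m, dP = 76e3 Pa
Step 2: Q = w * h^3 * dP / (12 * mu * L)
Q = 194e-6 * (57e-6)^3 * 76e3 / (12 * 0.001 * 20843e-6) = 1.091687694e-08 m^3/s
Step 3: Convert Q from m^3/s to nL/s (1 m^3 = 1e12 nL, so multiply by 1e12).
Q = 10916.877 nL/s


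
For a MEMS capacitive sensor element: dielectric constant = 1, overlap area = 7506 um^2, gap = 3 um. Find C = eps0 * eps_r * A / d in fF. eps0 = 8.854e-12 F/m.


Step 1: Convert area to m^2: A = 7506e-12 m^2
Step 2: Convert gap to m: d = 3e-6 m
Step 3: C = eps0 * eps_r * A / d
C = 8.854e-12 * 1 * 7506e-12 / 3e-6
Step 4: Convert to fF (multiply by 1e15).
C = 22.15 fF


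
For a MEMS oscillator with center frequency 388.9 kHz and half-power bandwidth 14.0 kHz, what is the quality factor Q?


Step 1: Q = f0 / bandwidth
Step 2: Q = 388.9 / 14.0
Q = 27.8


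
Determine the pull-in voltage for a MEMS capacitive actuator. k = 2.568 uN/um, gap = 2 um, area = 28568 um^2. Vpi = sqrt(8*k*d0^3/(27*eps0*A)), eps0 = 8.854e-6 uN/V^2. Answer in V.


Step 1: Compute numerator: 8 * k * d0^3 = 8 * 2.568 * 2^3 = 164.352
Step 2: Compute denominator: 27 * eps0 * A = 27 * 8.854e-6 * 28568 = 6.829409
Step 3: Vpi = sqrt(164.352 / 6.829409)
Vpi = 4.91 V


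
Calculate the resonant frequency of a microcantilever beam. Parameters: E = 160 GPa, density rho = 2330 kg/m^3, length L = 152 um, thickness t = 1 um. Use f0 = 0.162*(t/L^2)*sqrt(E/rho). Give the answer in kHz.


Step 1: Convert units to SI.
t_SI = 1e-6 m, L_SI = 152e-6 m
Step 2: Calculate sqrt(E/rho).
sqrt(160e9 / 2330) = 8286.71 m/s
Step 3: Compute f0.
f0 = 0.162 * 1e-6 / (152e-6)^2 * 8286.71 = 58104.5 Hz = 58.1 kHz


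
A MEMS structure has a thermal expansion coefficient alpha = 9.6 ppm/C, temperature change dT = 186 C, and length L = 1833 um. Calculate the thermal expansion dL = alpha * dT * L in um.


Step 1: Convert CTE: alpha = 9.6 ppm/C = 9.6e-6 /C
Step 2: dL = 9.6e-6 * 186 * 1833
dL = 3.273 um


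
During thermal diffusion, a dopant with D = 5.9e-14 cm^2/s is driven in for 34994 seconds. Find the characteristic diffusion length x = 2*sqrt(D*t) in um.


Step 1: Compute D*t = 5.9e-14 * 34994 = 2.064646e-09 cm^2
Step 2: sqrt(D*t) = 4.5438e-05 cm
Step 3: x = 2 * 4.5438e-05 cm = 9.0876e-05 cm
Step 4: Convert to um (1 cm = 1e4 um): x = 0.909 um


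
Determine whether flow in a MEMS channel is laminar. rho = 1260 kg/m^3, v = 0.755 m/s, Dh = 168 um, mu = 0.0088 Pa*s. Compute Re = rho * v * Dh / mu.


Step 1: Convert Dh to meters: Dh = 168e-6 m
Step 2: Re = rho * v * Dh / mu
Re = 1260 * 0.755 * 168e-6 / 0.0088
Re = 18.161
Since Re = 18.161 is below ~2300, the flow is laminar.


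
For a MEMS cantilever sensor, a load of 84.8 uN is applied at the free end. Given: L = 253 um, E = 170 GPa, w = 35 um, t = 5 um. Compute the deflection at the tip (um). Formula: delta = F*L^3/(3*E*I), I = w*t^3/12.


Step 1: Calculate the second moment of area.
I = w * t^3 / 12 = 35 * 5^3 / 12 = 364.5833 um^4
Step 2: Convert E to consistent units (1 GPa = 1000 uN/um^2).
E = 170 GPa = 170000 uN/um^2
Step 3: Calculate tip deflection.
delta = F * L^3 / (3 * E * I)
delta = 84.8 * 253^3 / (3 * 170000 * 364.5833)
delta = 7.3857 um


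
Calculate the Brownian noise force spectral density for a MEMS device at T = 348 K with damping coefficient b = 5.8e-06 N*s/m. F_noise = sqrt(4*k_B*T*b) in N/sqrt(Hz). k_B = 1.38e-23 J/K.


Step 1: Compute 4 * k_B * T * b
= 4 * 1.38e-23 * 348 * 5.8e-06
= 1.1142e-25 N^2/Hz
Step 2: F_noise = sqrt(1.1142e-25)
F_noise = 3.34e-13 N/sqrt(Hz)


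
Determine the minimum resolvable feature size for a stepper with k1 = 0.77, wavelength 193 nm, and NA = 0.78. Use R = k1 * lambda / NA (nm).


Step 1: Identify values: k1 = 0.77, lambda = 193 nm, NA = 0.78
Step 2: R = k1 * lambda / NA
R = 0.77 * 193 / 0.78
R = 190.5 nm


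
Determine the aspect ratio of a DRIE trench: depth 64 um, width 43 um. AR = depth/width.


Step 1: AR = depth / width
Step 2: AR = 64 / 43
AR = 1.5


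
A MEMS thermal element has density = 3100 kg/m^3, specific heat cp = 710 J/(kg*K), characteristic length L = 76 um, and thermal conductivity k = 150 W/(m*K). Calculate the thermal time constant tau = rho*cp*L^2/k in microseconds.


Step 1: Convert L to m: L = 76e-6 m
Step 2: L^2 = (76e-6)^2 = 5.776e-09 m^2
Step 3: tau = 3100 * 710 * 5.776e-09 / 150 = 8.475317e-05 s
Step 4: Convert to microseconds (multiply by 1e6).
tau = 84.753 us


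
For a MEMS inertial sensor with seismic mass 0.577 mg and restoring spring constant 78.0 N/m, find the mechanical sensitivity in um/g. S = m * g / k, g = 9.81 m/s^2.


Step 1: Convert mass: m = 0.577 mg = 5.77e-07 kg
Step 2: S = m * g / k = 5.77e-07 * 9.81 / 78.0
Step 3: S = 7.26e-08 m/g
Step 4: Convert to um/g: S = 0.073 um/g


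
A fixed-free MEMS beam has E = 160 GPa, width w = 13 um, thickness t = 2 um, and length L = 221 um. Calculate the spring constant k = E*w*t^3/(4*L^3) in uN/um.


Step 1: Convert E to consistent units (1 GPa = 1000 uN/um^2).
E = 160 GPa = 160000 uN/um^2
Step 2: Compute t^3 = 2^3 = 8
Step 3: Compute L^3 = 221^3 = 10793861
Step 4: k = 160000 * 13 * 8 / (4 * 10793861)
k = 0.3854 uN/um


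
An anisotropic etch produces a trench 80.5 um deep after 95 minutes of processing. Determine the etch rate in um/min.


Step 1: Etch rate = depth / time
Step 2: rate = 80.5 / 95
rate = 0.847 um/min


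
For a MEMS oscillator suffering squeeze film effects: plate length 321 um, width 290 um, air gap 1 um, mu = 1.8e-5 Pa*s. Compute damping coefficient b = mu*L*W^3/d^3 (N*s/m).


Step 1: Convert to SI.
L = 321e-6 m, W = 290e-6 m, d = 1e-6 m
Step 2: W^3 = (290e-6)^3 = 2.44e-11 m^3
Step 3: d^3 = (1e-6)^3 = 1.00e-18 m^3
Step 4: b = 1.8e-5 * 321e-6 * 2.44e-11 / 1.00e-18
b = 1.41e-01 N*s/m


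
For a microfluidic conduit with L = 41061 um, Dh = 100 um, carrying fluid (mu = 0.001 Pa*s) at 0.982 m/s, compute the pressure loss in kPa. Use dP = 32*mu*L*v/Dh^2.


Step 1: Convert to SI: L = 41061e-6 m, Dh = 100e-6 m
Step 2: dP = 32 * 0.001 * 41061e-6 * 0.982 / (100e-6)^2
Step 3: dP = 129030.09 Pa
Step 4: Convert to kPa: dP = 129.03 kPa


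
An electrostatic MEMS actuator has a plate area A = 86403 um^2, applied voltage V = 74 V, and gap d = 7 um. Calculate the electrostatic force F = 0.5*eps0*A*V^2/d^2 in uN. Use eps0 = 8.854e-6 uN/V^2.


Step 1: Identify parameters.
eps0 = 8.854e-6 uN/V^2, A = 86403 um^2, V = 74 V, d = 7 um
Step 2: Compute V^2 = 74^2 = 5476
Step 3: Compute d^2 = 7^2 = 49
Step 4: F = 0.5 * 8.854e-6 * 86403 * 5476 / 49
F = 42.747 uN


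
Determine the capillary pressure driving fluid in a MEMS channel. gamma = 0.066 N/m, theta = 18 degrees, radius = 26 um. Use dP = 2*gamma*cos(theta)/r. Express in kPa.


Step 1: cos(18 deg) = 0.9511
Step 2: Convert r to m: r = 26e-6 m
Step 3: dP = 2 * 0.066 * 0.9511 / 26e-6 = 4828.7 Pa
Step 4: Convert Pa to kPa (divide by 1000).
dP = 4.83 kPa


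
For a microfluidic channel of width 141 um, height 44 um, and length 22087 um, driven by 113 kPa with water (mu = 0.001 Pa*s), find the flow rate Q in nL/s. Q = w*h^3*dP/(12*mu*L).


Step 1: Convert all dimensions to SI (meters).
w = 141e-6 m, h = 44e-6 m, L = 22087e-6 m, dP = 113e3 Pa
Step 2: Q = w * h^3 * dP / (12 * mu * L)
Q = 141e-6 * (44e-6)^3 * 113e3 / (12 * 0.001 * 22087e-6) = 5.12079757e-09 m^3/s
Step 3: Convert Q from m^3/s to nL/s (1 m^3 = 1e12 nL, so multiply by 1e12).
Q = 5120.798 nL/s


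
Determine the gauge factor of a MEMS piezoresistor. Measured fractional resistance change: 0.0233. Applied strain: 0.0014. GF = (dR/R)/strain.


Step 1: Identify values.
dR/R = 0.0233, strain = 0.0014
Step 2: GF = (dR/R) / strain = 0.0233 / 0.0014
GF = 16.6


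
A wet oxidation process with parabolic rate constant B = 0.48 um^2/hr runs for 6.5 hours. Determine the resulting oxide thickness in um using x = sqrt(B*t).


Step 1: Compute B*t = 0.48 * 6.5 = 3.12
Step 2: x = sqrt(3.12)
x = 1.766 um


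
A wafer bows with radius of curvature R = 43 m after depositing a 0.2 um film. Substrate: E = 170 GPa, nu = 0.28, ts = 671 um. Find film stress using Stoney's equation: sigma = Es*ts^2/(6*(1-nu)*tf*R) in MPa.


Step 1: Compute numerator: Es * ts^2 = 170 * 671^2 = 76540970 (GPa*um^2)
Step 2: Compute denominator (R in um): 6*(1-nu)*tf*R = 6*0.72*0.2*43e6 = 37152000.0 (um^2)
Step 3: sigma (GPa) = 76540970 / 37152000.0 = 2.060211e+00 GPa
Step 4: Convert to MPa (x1000): sigma = 2060.2 MPa


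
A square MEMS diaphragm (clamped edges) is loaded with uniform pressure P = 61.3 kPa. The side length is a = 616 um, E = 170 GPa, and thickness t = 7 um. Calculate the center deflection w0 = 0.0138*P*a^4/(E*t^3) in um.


Step 1: Convert pressure to compatible units (E is in GPa, so P in GPa).
P = 61.3 kPa = 61.3e-6 GPa
Step 2: Compute numerator: 0.0138 * P * a^4.
a^4 = 616^4 = 143986855936
numerator = 0.0138 * 61.3e-6 * 143986855936 = 1.218042e+05
Step 3: Compute denominator: E * t^3 = 170 * 7^3 = 58310
Step 4: w0 = numerator / denominator = 1.218042e+05 / 58310 = 2.0889 um


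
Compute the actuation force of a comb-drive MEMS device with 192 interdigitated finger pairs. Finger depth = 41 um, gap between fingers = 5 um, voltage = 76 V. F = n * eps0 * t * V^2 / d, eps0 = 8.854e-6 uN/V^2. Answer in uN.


Step 1: Parameters: n=192, eps0=8.854e-6 uN/V^2, t=41 um, V=76 V, d=5 um
Step 2: V^2 = 5776
Step 3: F = 192 * 8.854e-6 * 41 * 5776 / 5
F = 80.516 uN


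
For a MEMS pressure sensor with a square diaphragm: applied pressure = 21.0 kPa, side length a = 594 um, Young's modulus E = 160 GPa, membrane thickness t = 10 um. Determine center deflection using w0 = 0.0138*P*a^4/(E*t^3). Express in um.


Step 1: Convert pressure to compatible units (E is in GPa, so P in GPa).
P = 21.0 kPa = 21.0e-6 GPa
Step 2: Compute numerator: 0.0138 * P * a^4.
a^4 = 594^4 = 124493242896
numerator = 0.0138 * 21.0e-6 * 124493242896 = 3.60781e+04
Step 3: Compute denominator: E * t^3 = 160 * 10^3 = 160000
Step 4: w0 = numerator / denominator = 3.60781e+04 / 160000 = 0.2255 um


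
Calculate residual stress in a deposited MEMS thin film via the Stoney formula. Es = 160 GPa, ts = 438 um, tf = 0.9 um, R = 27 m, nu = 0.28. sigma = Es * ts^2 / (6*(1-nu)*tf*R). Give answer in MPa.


Step 1: Compute numerator: Es * ts^2 = 160 * 438^2 = 30695040 (GPa*um^2)
Step 2: Compute denominator (R in um): 6*(1-nu)*tf*R = 6*0.72*0.9*27e6 = 104976000.0 (um^2)
Step 3: sigma (GPa) = 30695040 / 104976000.0 = 2.92401e-01 GPa
Step 4: Convert to MPa (x1000): sigma = 292.4 MPa


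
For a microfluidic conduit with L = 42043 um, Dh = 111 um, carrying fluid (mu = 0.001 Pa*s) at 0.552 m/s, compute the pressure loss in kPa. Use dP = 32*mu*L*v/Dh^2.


Step 1: Convert to SI: L = 42043e-6 m, Dh = 111e-6 m
Step 2: dP = 32 * 0.001 * 42043e-6 * 0.552 / (111e-6)^2
Step 3: dP = 60274.94 Pa
Step 4: Convert to kPa: dP = 60.27 kPa


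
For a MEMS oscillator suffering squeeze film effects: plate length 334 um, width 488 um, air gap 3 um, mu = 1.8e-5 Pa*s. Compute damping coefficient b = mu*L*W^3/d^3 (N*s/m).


Step 1: Convert to SI.
L = 334e-6 m, W = 488e-6 m, d = 3e-6 m
Step 2: W^3 = (488e-6)^3 = 1.16e-10 m^3
Step 3: d^3 = (3e-6)^3 = 2.70e-17 m^3
Step 4: b = 1.8e-5 * 334e-6 * 1.16e-10 / 2.70e-17
b = 2.59e-02 N*s/m


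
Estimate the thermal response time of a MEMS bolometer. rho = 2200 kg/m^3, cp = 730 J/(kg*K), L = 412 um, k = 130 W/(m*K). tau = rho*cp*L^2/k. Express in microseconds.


Step 1: Convert L to m: L = 412e-6 m
Step 2: L^2 = (412e-6)^2 = 1.69744e-07 m^2
Step 3: tau = 2200 * 730 * 1.69744e-07 / 130 = 2.09699126e-03 s
Step 4: Convert to microseconds (multiply by 1e6).
tau = 2096.991 us


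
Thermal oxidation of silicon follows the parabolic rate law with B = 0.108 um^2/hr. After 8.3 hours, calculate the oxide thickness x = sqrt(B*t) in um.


Step 1: Compute B*t = 0.108 * 8.3 = 0.8964
Step 2: x = sqrt(0.8964)
x = 0.947 um


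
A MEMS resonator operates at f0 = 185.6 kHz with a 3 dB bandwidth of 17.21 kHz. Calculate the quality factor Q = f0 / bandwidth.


Step 1: Q = f0 / bandwidth
Step 2: Q = 185.6 / 17.21
Q = 10.8


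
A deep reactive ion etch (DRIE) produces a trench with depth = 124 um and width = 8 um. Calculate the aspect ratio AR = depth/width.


Step 1: AR = depth / width
Step 2: AR = 124 / 8
AR = 15.5


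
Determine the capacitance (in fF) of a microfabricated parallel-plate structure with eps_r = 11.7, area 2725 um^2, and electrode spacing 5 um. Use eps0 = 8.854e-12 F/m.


Step 1: Convert area to m^2: A = 2725e-12 m^2
Step 2: Convert gap to m: d = 5e-6 m
Step 3: C = eps0 * eps_r * A / d
C = 8.854e-12 * 11.7 * 2725e-12 / 5e-6
Step 4: Convert to fF (multiply by 1e15).
C = 56.46 fF


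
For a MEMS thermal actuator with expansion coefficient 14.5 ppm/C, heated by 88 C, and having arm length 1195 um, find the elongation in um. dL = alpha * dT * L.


Step 1: Convert CTE: alpha = 14.5 ppm/C = 14.5e-6 /C
Step 2: dL = 14.5e-6 * 88 * 1195
dL = 1.5248 um


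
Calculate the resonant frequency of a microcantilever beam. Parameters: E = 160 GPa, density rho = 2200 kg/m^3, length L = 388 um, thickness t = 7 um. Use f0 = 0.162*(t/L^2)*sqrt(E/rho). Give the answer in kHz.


Step 1: Convert units to SI.
t_SI = 7e-6 m, L_SI = 388e-6 m
Step 2: Calculate sqrt(E/rho).
sqrt(160e9 / 2200) = 8528.03 m/s
Step 3: Compute f0.
f0 = 0.162 * 7e-6 / (388e-6)^2 * 8528.03 = 64238.9 Hz = 64.24 kHz


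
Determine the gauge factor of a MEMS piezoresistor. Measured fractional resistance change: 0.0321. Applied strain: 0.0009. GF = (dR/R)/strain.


Step 1: Identify values.
dR/R = 0.0321, strain = 0.0009
Step 2: GF = (dR/R) / strain = 0.0321 / 0.0009
GF = 35.7


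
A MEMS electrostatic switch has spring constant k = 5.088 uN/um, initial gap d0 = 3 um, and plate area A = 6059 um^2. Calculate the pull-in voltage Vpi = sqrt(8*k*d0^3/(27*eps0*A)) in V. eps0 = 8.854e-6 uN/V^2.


Step 1: Compute numerator: 8 * k * d0^3 = 8 * 5.088 * 3^3 = 1099.008
Step 2: Compute denominator: 27 * eps0 * A = 27 * 8.854e-6 * 6059 = 1.448452
Step 3: Vpi = sqrt(1099.008 / 1.448452)
Vpi = 27.55 V


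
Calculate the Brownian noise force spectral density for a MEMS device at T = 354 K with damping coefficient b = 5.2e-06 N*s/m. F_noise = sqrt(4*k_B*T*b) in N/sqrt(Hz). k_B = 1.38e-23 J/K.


Step 1: Compute 4 * k_B * T * b
= 4 * 1.38e-23 * 354 * 5.2e-06
= 1.0161e-25 N^2/Hz
Step 2: F_noise = sqrt(1.0161e-25)
F_noise = 3.19e-13 N/sqrt(Hz)


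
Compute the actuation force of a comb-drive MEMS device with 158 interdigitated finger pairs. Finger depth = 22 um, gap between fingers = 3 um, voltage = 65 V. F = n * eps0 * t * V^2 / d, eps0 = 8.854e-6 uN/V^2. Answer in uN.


Step 1: Parameters: n=158, eps0=8.854e-6 uN/V^2, t=22 um, V=65 V, d=3 um
Step 2: V^2 = 4225
Step 3: F = 158 * 8.854e-6 * 22 * 4225 / 3
F = 43.344 uN


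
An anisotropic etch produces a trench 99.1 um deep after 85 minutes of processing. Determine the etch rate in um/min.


Step 1: Etch rate = depth / time
Step 2: rate = 99.1 / 85
rate = 1.166 um/min


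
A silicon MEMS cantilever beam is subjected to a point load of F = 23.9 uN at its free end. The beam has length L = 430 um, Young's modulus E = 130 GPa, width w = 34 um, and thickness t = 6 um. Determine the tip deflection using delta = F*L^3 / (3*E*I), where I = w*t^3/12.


Step 1: Calculate the second moment of area.
I = w * t^3 / 12 = 34 * 6^3 / 12 = 612.0 um^4
Step 2: Convert E to consistent units (1 GPa = 1000 uN/um^2).
E = 130 GPa = 130000 uN/um^2
Step 3: Calculate tip deflection.
delta = F * L^3 / (3 * E * I)
delta = 23.9 * 430^3 / (3 * 130000 * 612.0)
delta = 7.9614 um


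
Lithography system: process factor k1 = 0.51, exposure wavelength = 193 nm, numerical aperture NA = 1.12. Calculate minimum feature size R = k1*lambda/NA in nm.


Step 1: Identify values: k1 = 0.51, lambda = 193 nm, NA = 1.12
Step 2: R = k1 * lambda / NA
R = 0.51 * 193 / 1.12
R = 87.9 nm


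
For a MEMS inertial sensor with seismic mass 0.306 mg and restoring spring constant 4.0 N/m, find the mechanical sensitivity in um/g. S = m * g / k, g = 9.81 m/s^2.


Step 1: Convert mass: m = 0.306 mg = 3.06e-07 kg
Step 2: S = m * g / k = 3.06e-07 * 9.81 / 4.0
Step 3: S = 7.50e-07 m/g
Step 4: Convert to um/g: S = 0.75 um/g


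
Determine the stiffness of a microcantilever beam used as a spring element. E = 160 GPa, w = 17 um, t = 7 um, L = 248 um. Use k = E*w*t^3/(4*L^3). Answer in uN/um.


Step 1: Convert E to consistent units (1 GPa = 1000 uN/um^2).
E = 160 GPa = 160000 uN/um^2
Step 2: Compute t^3 = 7^3 = 343
Step 3: Compute L^3 = 248^3 = 15252992
Step 4: k = 160000 * 17 * 343 / (4 * 15252992)
k = 15.2914 uN/um


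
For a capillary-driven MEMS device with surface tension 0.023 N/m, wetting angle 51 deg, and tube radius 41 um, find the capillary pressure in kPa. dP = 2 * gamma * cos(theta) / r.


Step 1: cos(51 deg) = 0.6293
Step 2: Convert r to m: r = 41e-6 m
Step 3: dP = 2 * 0.023 * 0.6293 / 41e-6 = 706.0 Pa
Step 4: Convert Pa to kPa (divide by 1000).
dP = 0.71 kPa


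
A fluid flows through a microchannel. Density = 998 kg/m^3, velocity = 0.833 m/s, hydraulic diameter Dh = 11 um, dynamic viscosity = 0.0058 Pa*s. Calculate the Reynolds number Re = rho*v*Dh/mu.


Step 1: Convert Dh to meters: Dh = 11e-6 m
Step 2: Re = rho * v * Dh / mu
Re = 998 * 0.833 * 11e-6 / 0.0058
Re = 1.577


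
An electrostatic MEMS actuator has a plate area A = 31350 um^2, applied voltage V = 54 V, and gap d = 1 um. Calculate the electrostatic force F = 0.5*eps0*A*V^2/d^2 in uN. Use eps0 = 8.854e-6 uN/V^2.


Step 1: Identify parameters.
eps0 = 8.854e-6 uN/V^2, A = 31350 um^2, V = 54 V, d = 1 um
Step 2: Compute V^2 = 54^2 = 2916
Step 3: Compute d^2 = 1^2 = 1
Step 4: F = 0.5 * 8.854e-6 * 31350 * 2916 / 1
F = 404.701 uN


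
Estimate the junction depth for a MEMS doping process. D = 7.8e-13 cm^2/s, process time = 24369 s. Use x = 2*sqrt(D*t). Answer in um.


Step 1: Compute D*t = 7.8e-13 * 24369 = 1.900782e-08 cm^2
Step 2: sqrt(D*t) = 1.37869e-04 cm
Step 3: x = 2 * 1.37869e-04 cm = 2.75738e-04 cm
Step 4: Convert to um (1 cm = 1e4 um): x = 2.757 um


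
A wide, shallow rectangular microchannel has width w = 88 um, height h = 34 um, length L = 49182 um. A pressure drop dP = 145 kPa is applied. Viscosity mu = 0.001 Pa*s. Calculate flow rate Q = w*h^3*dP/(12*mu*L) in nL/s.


Step 1: Convert all dimensions to SI (meters).
w = 88e-6 m, h = 34e-6 m, L = 49182e-6 m, dP = 145e3 Pa
Step 2: Q = w * h^3 * dP / (12 * mu * L)
Q = 88e-6 * (34e-6)^3 * 145e3 / (12 * 0.001 * 49182e-6) = 8.4976726e-10 m^3/s
Step 3: Convert Q from m^3/s to nL/s (1 m^3 = 1e12 nL, so multiply by 1e12).
Q = 849.767 nL/s


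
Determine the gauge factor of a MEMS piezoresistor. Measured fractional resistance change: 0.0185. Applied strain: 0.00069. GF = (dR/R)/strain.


Step 1: Identify values.
dR/R = 0.0185, strain = 0.00069
Step 2: GF = (dR/R) / strain = 0.0185 / 0.00069
GF = 26.8


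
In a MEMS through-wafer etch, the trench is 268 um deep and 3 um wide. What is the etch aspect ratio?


Step 1: AR = depth / width
Step 2: AR = 268 / 3
AR = 89.3


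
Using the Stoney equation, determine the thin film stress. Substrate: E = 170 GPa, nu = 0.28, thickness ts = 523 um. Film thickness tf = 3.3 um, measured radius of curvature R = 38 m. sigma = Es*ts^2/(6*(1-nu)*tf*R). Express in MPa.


Step 1: Compute numerator: Es * ts^2 = 170 * 523^2 = 46499930 (GPa*um^2)
Step 2: Compute denominator (R in um): 6*(1-nu)*tf*R = 6*0.72*3.3*38e6 = 541728000.0 (um^2)
Step 3: sigma (GPa) = 46499930 / 541728000.0 = 8.5836e-02 GPa
Step 4: Convert to MPa (x1000): sigma = 85.8 MPa


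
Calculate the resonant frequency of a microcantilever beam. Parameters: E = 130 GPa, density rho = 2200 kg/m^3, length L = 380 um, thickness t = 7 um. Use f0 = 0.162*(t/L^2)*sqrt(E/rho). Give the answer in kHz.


Step 1: Convert units to SI.
t_SI = 7e-6 m, L_SI = 380e-6 m
Step 2: Calculate sqrt(E/rho).
sqrt(130e9 / 2200) = 7687.06 m/s
Step 3: Compute f0.
f0 = 0.162 * 7e-6 / (380e-6)^2 * 7687.06 = 60367.9 Hz = 60.37 kHz


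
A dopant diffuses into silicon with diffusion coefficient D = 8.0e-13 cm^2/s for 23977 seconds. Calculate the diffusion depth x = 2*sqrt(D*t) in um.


Step 1: Compute D*t = 8.0e-13 * 23977 = 1.91816e-08 cm^2
Step 2: sqrt(D*t) = 1.385e-04 cm
Step 3: x = 2 * 1.385e-04 cm = 2.77e-04 cm
Step 4: Convert to um (1 cm = 1e4 um): x = 2.77 um


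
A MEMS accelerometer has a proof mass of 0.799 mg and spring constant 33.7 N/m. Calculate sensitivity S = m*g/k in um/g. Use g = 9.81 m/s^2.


Step 1: Convert mass: m = 0.799 mg = 7.99e-07 kg
Step 2: S = m * g / k = 7.99e-07 * 9.81 / 33.7
Step 3: S = 2.33e-07 m/g
Step 4: Convert to um/g: S = 0.233 um/g


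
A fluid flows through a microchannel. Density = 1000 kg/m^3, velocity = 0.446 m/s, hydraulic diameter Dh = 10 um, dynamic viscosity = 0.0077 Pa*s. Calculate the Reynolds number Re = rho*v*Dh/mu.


Step 1: Convert Dh to meters: Dh = 10e-6 m
Step 2: Re = rho * v * Dh / mu
Re = 1000 * 0.446 * 10e-6 / 0.0077
Re = 0.579


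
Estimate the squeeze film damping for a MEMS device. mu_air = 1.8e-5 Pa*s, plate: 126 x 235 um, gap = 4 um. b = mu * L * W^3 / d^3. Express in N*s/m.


Step 1: Convert to SI.
L = 126e-6 m, W = 235e-6 m, d = 4e-6 m
Step 2: W^3 = (235e-6)^3 = 1.30e-11 m^3
Step 3: d^3 = (4e-6)^3 = 6.40e-17 m^3
Step 4: b = 1.8e-5 * 126e-6 * 1.30e-11 / 6.40e-17
b = 4.60e-04 N*s/m


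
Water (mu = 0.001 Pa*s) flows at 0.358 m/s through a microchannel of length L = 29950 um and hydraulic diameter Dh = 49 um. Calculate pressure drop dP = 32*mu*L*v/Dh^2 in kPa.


Step 1: Convert to SI: L = 29950e-6 m, Dh = 49e-6 m
Step 2: dP = 32 * 0.001 * 29950e-6 * 0.358 / (49e-6)^2
Step 3: dP = 142901.79 Pa
Step 4: Convert to kPa: dP = 142.9 kPa


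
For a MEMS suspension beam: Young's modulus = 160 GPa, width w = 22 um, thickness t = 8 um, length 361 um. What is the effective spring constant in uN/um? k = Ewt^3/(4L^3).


Step 1: Convert E to consistent units (1 GPa = 1000 uN/um^2).
E = 160 GPa = 160000 uN/um^2
Step 2: Compute t^3 = 8^3 = 512
Step 3: Compute L^3 = 361^3 = 47045881
Step 4: k = 160000 * 22 * 512 / (4 * 47045881)
k = 9.577 uN/um


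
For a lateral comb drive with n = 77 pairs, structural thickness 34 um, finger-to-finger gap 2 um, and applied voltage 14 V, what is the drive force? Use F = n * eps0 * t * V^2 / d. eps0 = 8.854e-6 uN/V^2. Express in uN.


Step 1: Parameters: n=77, eps0=8.854e-6 uN/V^2, t=34 um, V=14 V, d=2 um
Step 2: V^2 = 196
Step 3: F = 77 * 8.854e-6 * 34 * 196 / 2
F = 2.272 uN


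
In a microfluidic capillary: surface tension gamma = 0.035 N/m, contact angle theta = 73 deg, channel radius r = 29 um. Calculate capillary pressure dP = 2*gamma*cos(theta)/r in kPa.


Step 1: cos(73 deg) = 0.2924
Step 2: Convert r to m: r = 29e-6 m
Step 3: dP = 2 * 0.035 * 0.2924 / 29e-6 = 705.8 Pa
Step 4: Convert Pa to kPa (divide by 1000).
dP = 0.71 kPa


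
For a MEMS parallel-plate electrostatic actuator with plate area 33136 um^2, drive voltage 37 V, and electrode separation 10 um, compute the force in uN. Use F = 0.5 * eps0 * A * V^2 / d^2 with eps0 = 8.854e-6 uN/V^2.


Step 1: Identify parameters.
eps0 = 8.854e-6 uN/V^2, A = 33136 um^2, V = 37 V, d = 10 um
Step 2: Compute V^2 = 37^2 = 1369
Step 3: Compute d^2 = 10^2 = 100
Step 4: F = 0.5 * 8.854e-6 * 33136 * 1369 / 100
F = 2.008 uN


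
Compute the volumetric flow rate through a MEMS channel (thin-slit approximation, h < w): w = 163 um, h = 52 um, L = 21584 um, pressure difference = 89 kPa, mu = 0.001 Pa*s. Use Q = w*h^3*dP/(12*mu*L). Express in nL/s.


Step 1: Convert all dimensions to SI (meters).
w = 163e-6 m, h = 52e-6 m, L = 21584e-6 m, dP = 89e3 Pa
Step 2: Q = w * h^3 * dP / (12 * mu * L)
Q = 163e-6 * (52e-6)^3 * 89e3 / (12 * 0.001 * 21584e-6) = 7.87543341e-09 m^3/s
Step 3: Convert Q from m^3/s to nL/s (1 m^3 = 1e12 nL, so multiply by 1e12).
Q = 7875.433 nL/s


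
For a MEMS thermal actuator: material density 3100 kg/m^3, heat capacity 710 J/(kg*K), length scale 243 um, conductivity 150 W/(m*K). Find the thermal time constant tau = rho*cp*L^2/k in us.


Step 1: Convert L to m: L = 243e-6 m
Step 2: L^2 = (243e-6)^2 = 5.9049e-08 m^2
Step 3: tau = 3100 * 710 * 5.9049e-08 / 150 = 8.6644566e-04 s
Step 4: Convert to microseconds (multiply by 1e6).
tau = 866.446 us


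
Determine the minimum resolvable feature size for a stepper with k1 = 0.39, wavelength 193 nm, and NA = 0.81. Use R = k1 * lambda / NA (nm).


Step 1: Identify values: k1 = 0.39, lambda = 193 nm, NA = 0.81
Step 2: R = k1 * lambda / NA
R = 0.39 * 193 / 0.81
R = 92.9 nm


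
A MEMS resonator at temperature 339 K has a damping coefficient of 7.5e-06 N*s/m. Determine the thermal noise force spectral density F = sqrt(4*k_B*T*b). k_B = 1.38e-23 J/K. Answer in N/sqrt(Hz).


Step 1: Compute 4 * k_B * T * b
= 4 * 1.38e-23 * 339 * 7.5e-06
= 1.4035e-25 N^2/Hz
Step 2: F_noise = sqrt(1.4035e-25)
F_noise = 3.75e-13 N/sqrt(Hz)


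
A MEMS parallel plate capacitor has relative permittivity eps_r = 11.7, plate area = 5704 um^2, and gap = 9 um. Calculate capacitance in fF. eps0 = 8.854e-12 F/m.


Step 1: Convert area to m^2: A = 5704e-12 m^2
Step 2: Convert gap to m: d = 9e-6 m
Step 3: C = eps0 * eps_r * A / d
C = 8.854e-12 * 11.7 * 5704e-12 / 9e-6
Step 4: Convert to fF (multiply by 1e15).
C = 65.65 fF


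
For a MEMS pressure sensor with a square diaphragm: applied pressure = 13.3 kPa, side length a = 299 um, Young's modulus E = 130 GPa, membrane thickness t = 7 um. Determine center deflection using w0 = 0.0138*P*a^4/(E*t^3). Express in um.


Step 1: Convert pressure to compatible units (E is in GPa, so P in GPa).
P = 13.3 kPa = 13.3e-6 GPa
Step 2: Compute numerator: 0.0138 * P * a^4.
a^4 = 299^4 = 7992538801
numerator = 0.0138 * 13.3e-6 * 7992538801 = 1.467e+03
Step 3: Compute denominator: E * t^3 = 130 * 7^3 = 44590
Step 4: w0 = numerator / denominator = 1.467e+03 / 44590 = 0.0329 um


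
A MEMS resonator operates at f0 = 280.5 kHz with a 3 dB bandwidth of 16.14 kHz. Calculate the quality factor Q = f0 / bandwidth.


Step 1: Q = f0 / bandwidth
Step 2: Q = 280.5 / 16.14
Q = 17.4


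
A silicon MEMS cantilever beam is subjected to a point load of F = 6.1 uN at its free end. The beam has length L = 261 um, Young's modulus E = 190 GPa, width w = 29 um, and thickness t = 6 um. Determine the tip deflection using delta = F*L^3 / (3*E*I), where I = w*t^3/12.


Step 1: Calculate the second moment of area.
I = w * t^3 / 12 = 29 * 6^3 / 12 = 522.0 um^4
Step 2: Convert E to consistent units (1 GPa = 1000 uN/um^2).
E = 190 GPa = 190000 uN/um^2
Step 3: Calculate tip deflection.
delta = F * L^3 / (3 * E * I)
delta = 6.1 * 261^3 / (3 * 190000 * 522.0)
delta = 0.3645 um


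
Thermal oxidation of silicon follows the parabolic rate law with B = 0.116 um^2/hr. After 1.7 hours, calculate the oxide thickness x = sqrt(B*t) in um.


Step 1: Compute B*t = 0.116 * 1.7 = 0.1972
Step 2: x = sqrt(0.1972)
x = 0.444 um


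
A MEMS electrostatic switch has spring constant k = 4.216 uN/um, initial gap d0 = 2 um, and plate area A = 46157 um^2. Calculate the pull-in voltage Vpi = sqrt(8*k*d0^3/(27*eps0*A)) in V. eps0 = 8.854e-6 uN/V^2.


Step 1: Compute numerator: 8 * k * d0^3 = 8 * 4.216 * 2^3 = 269.824
Step 2: Compute denominator: 27 * eps0 * A = 27 * 8.854e-6 * 46157 = 11.0342
Step 3: Vpi = sqrt(269.824 / 11.0342)
Vpi = 4.95 V


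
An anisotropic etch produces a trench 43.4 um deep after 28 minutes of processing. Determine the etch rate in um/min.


Step 1: Etch rate = depth / time
Step 2: rate = 43.4 / 28
rate = 1.55 um/min


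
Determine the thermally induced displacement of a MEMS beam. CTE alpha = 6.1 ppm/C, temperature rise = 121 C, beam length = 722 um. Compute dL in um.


Step 1: Convert CTE: alpha = 6.1 ppm/C = 6.1e-6 /C
Step 2: dL = 6.1e-6 * 121 * 722
dL = 0.5329 um


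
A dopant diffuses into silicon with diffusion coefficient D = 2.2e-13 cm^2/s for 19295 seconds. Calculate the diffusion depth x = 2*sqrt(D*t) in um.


Step 1: Compute D*t = 2.2e-13 * 19295 = 4.2449e-09 cm^2
Step 2: sqrt(D*t) = 6.51529e-05 cm
Step 3: x = 2 * 6.51529e-05 cm = 1.303058e-04 cm
Step 4: Convert to um (1 cm = 1e4 um): x = 1.303 um


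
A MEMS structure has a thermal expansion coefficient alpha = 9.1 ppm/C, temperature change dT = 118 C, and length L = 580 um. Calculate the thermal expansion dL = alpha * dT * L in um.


Step 1: Convert CTE: alpha = 9.1 ppm/C = 9.1e-6 /C
Step 2: dL = 9.1e-6 * 118 * 580
dL = 0.6228 um


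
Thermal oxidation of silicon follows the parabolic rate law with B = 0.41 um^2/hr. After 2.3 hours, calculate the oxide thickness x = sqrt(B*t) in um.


Step 1: Compute B*t = 0.41 * 2.3 = 0.943
Step 2: x = sqrt(0.943)
x = 0.971 um


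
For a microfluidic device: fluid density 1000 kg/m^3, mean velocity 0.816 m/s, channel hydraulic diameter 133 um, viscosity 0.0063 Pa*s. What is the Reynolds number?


Step 1: Convert Dh to meters: Dh = 133e-6 m
Step 2: Re = rho * v * Dh / mu
Re = 1000 * 0.816 * 133e-6 / 0.0063
Re = 17.227


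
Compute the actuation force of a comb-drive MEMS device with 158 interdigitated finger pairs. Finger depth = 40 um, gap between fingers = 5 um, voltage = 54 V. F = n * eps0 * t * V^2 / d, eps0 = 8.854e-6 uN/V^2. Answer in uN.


Step 1: Parameters: n=158, eps0=8.854e-6 uN/V^2, t=40 um, V=54 V, d=5 um
Step 2: V^2 = 2916
Step 3: F = 158 * 8.854e-6 * 40 * 2916 / 5
F = 32.634 uN


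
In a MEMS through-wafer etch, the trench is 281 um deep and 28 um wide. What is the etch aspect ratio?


Step 1: AR = depth / width
Step 2: AR = 281 / 28
AR = 10.0


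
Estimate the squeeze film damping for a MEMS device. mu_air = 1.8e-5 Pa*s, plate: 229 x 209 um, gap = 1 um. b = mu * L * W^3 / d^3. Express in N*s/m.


Step 1: Convert to SI.
L = 229e-6 m, W = 209e-6 m, d = 1e-6 m
Step 2: W^3 = (209e-6)^3 = 9.13e-12 m^3
Step 3: d^3 = (1e-6)^3 = 1.00e-18 m^3
Step 4: b = 1.8e-5 * 229e-6 * 9.13e-12 / 1.00e-18
b = 3.76e-02 N*s/m


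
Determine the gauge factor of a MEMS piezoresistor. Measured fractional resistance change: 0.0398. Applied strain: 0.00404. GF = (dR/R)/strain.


Step 1: Identify values.
dR/R = 0.0398, strain = 0.00404
Step 2: GF = (dR/R) / strain = 0.0398 / 0.00404
GF = 9.9


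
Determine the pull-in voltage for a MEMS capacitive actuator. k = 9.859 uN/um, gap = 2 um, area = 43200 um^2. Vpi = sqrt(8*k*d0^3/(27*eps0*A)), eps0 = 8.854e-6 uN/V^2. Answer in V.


Step 1: Compute numerator: 8 * k * d0^3 = 8 * 9.859 * 2^3 = 630.976
Step 2: Compute denominator: 27 * eps0 * A = 27 * 8.854e-6 * 43200 = 10.327306
Step 3: Vpi = sqrt(630.976 / 10.327306)
Vpi = 7.82 V


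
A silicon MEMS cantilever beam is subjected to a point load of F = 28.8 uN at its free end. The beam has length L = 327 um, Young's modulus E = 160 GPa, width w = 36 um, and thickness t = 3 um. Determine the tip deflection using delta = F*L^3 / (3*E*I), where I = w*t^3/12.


Step 1: Calculate the second moment of area.
I = w * t^3 / 12 = 36 * 3^3 / 12 = 81.0 um^4
Step 2: Convert E to consistent units (1 GPa = 1000 uN/um^2).
E = 160 GPa = 160000 uN/um^2
Step 3: Calculate tip deflection.
delta = F * L^3 / (3 * E * I)
delta = 28.8 * 327^3 / (3 * 160000 * 81.0)
delta = 25.9006 um


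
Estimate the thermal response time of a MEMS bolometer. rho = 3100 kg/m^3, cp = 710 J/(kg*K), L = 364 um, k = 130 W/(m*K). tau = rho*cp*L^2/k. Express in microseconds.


Step 1: Convert L to m: L = 364e-6 m
Step 2: L^2 = (364e-6)^2 = 1.32496e-07 m^2
Step 3: tau = 3100 * 710 * 1.32496e-07 / 130 = 2.2432592e-03 s
Step 4: Convert to microseconds (multiply by 1e6).
tau = 2243.259 us


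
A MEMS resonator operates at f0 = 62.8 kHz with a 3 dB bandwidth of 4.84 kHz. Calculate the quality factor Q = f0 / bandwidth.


Step 1: Q = f0 / bandwidth
Step 2: Q = 62.8 / 4.84
Q = 13.0


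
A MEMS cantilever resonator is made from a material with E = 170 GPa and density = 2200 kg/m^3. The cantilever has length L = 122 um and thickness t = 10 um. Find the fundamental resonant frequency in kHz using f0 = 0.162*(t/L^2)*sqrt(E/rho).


Step 1: Convert units to SI.
t_SI = 10e-6 m, L_SI = 122e-6 m
Step 2: Calculate sqrt(E/rho).
sqrt(170e9 / 2200) = 8790.49 m/s
Step 3: Compute f0.
f0 = 0.162 * 10e-6 / (122e-6)^2 * 8790.49 = 956772.0 Hz = 956.77 kHz


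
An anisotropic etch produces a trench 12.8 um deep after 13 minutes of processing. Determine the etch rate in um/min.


Step 1: Etch rate = depth / time
Step 2: rate = 12.8 / 13
rate = 0.985 um/min


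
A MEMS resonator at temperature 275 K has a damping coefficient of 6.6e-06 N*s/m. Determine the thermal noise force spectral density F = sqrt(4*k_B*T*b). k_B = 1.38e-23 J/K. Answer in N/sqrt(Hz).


Step 1: Compute 4 * k_B * T * b
= 4 * 1.38e-23 * 275 * 6.6e-06
= 1.0019e-25 N^2/Hz
Step 2: F_noise = sqrt(1.0019e-25)
F_noise = 3.17e-13 N/sqrt(Hz)


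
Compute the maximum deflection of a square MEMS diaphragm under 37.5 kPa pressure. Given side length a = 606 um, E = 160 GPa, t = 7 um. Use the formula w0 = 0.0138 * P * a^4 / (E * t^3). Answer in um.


Step 1: Convert pressure to compatible units (E is in GPa, so P in GPa).
P = 37.5 kPa = 37.5e-6 GPa
Step 2: Compute numerator: 0.0138 * P * a^4.
a^4 = 606^4 = 134862279696
numerator = 0.0138 * 37.5e-6 * 134862279696 = 6.979123e+04
Step 3: Compute denominator: E * t^3 = 160 * 7^3 = 54880
Step 4: w0 = numerator / denominator = 6.979123e+04 / 54880 = 1.2717 um


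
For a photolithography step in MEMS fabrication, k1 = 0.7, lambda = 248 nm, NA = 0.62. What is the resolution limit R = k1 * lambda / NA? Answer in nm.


Step 1: Identify values: k1 = 0.7, lambda = 248 nm, NA = 0.62
Step 2: R = k1 * lambda / NA
R = 0.7 * 248 / 0.62
R = 280.0 nm


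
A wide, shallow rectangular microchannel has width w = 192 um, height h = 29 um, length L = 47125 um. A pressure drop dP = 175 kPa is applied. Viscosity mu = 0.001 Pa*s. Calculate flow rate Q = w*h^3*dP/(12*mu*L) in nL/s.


Step 1: Convert all dimensions to SI (meters).
w = 192e-6 m, h = 29e-6 m, L = 47125e-6 m, dP = 175e3 Pa
Step 2: Q = w * h^3 * dP / (12 * mu * L)
Q = 192e-6 * (29e-6)^3 * 175e3 / (12 * 0.001 * 47125e-6) = 1.44910769e-09 m^3/s
Step 3: Convert Q from m^3/s to nL/s (1 m^3 = 1e12 nL, so multiply by 1e12).
Q = 1449.108 nL/s


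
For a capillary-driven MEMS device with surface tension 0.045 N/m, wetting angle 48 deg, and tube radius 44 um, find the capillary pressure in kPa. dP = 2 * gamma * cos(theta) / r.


Step 1: cos(48 deg) = 0.6691
Step 2: Convert r to m: r = 44e-6 m
Step 3: dP = 2 * 0.045 * 0.6691 / 44e-6 = 1368.6 Pa
Step 4: Convert Pa to kPa (divide by 1000).
dP = 1.37 kPa


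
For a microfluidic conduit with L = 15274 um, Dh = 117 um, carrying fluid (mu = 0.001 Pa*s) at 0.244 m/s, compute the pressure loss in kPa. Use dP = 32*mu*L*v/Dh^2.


Step 1: Convert to SI: L = 15274e-6 m, Dh = 117e-6 m
Step 2: dP = 32 * 0.001 * 15274e-6 * 0.244 / (117e-6)^2
Step 3: dP = 8712.06 Pa
Step 4: Convert to kPa: dP = 8.71 kPa


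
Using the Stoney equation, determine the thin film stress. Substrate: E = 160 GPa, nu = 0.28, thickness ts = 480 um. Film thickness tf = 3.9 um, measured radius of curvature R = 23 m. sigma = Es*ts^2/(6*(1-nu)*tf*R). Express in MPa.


Step 1: Compute numerator: Es * ts^2 = 160 * 480^2 = 36864000 (GPa*um^2)
Step 2: Compute denominator (R in um): 6*(1-nu)*tf*R = 6*0.72*3.9*23e6 = 387504000.0 (um^2)
Step 3: sigma (GPa) = 36864000 / 387504000.0 = 9.5132e-02 GPa
Step 4: Convert to MPa (x1000): sigma = 95.1 MPa


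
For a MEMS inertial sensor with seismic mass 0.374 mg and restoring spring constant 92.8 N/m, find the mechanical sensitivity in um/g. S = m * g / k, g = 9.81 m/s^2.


Step 1: Convert mass: m = 0.374 mg = 3.74e-07 kg
Step 2: S = m * g / k = 3.74e-07 * 9.81 / 92.8
Step 3: S = 3.95e-08 m/g
Step 4: Convert to um/g: S = 0.04 um/g


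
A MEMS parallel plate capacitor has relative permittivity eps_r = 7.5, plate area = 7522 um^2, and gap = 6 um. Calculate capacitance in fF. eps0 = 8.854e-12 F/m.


Step 1: Convert area to m^2: A = 7522e-12 m^2
Step 2: Convert gap to m: d = 6e-6 m
Step 3: C = eps0 * eps_r * A / d
C = 8.854e-12 * 7.5 * 7522e-12 / 6e-6
Step 4: Convert to fF (multiply by 1e15).
C = 83.25 fF


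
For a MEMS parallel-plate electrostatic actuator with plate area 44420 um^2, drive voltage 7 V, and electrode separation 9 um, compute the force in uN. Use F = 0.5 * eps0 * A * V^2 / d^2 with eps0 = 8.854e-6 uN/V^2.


Step 1: Identify parameters.
eps0 = 8.854e-6 uN/V^2, A = 44420 um^2, V = 7 V, d = 9 um
Step 2: Compute V^2 = 7^2 = 49
Step 3: Compute d^2 = 9^2 = 81
Step 4: F = 0.5 * 8.854e-6 * 44420 * 49 / 81
F = 0.119 uN


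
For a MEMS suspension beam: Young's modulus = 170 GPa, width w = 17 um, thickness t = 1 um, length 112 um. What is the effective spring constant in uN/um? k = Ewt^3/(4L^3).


Step 1: Convert E to consistent units (1 GPa = 1000 uN/um^2).
E = 170 GPa = 170000 uN/um^2
Step 2: Compute t^3 = 1^3 = 1
Step 3: Compute L^3 = 112^3 = 1404928
Step 4: k = 170000 * 17 * 1 / (4 * 1404928)
k = 0.5143 uN/um


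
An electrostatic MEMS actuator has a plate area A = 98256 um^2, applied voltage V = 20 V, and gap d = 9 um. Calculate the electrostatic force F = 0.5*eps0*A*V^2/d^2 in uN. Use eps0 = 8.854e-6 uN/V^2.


Step 1: Identify parameters.
eps0 = 8.854e-6 uN/V^2, A = 98256 um^2, V = 20 V, d = 9 um
Step 2: Compute V^2 = 20^2 = 400
Step 3: Compute d^2 = 9^2 = 81
Step 4: F = 0.5 * 8.854e-6 * 98256 * 400 / 81
F = 2.148 uN


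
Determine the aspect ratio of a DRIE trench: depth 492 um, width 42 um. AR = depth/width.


Step 1: AR = depth / width
Step 2: AR = 492 / 42
AR = 11.7


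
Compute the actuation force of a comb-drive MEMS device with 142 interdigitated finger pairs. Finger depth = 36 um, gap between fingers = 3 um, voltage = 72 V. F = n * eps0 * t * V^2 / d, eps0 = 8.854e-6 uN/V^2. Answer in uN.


Step 1: Parameters: n=142, eps0=8.854e-6 uN/V^2, t=36 um, V=72 V, d=3 um
Step 2: V^2 = 5184
Step 3: F = 142 * 8.854e-6 * 36 * 5184 / 3
F = 78.212 uN


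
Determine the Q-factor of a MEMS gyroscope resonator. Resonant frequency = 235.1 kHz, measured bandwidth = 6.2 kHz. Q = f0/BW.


Step 1: Q = f0 / bandwidth
Step 2: Q = 235.1 / 6.2
Q = 37.9


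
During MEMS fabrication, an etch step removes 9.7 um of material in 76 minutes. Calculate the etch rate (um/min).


Step 1: Etch rate = depth / time
Step 2: rate = 9.7 / 76
rate = 0.128 um/min


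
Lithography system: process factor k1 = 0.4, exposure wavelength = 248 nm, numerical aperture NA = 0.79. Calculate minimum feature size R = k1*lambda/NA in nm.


Step 1: Identify values: k1 = 0.4, lambda = 248 nm, NA = 0.79
Step 2: R = k1 * lambda / NA
R = 0.4 * 248 / 0.79
R = 125.6 nm


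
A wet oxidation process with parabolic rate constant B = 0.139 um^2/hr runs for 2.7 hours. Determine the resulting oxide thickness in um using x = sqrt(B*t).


Step 1: Compute B*t = 0.139 * 2.7 = 0.3753
Step 2: x = sqrt(0.3753)
x = 0.613 um


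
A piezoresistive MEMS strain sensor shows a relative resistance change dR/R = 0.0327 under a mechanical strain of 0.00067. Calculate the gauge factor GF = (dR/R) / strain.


Step 1: Identify values.
dR/R = 0.0327, strain = 0.00067
Step 2: GF = (dR/R) / strain = 0.0327 / 0.00067
GF = 48.8


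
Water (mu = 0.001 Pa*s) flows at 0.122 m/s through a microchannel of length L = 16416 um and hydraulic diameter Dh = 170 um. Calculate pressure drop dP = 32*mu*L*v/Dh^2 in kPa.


Step 1: Convert to SI: L = 16416e-6 m, Dh = 170e-6 m
Step 2: dP = 32 * 0.001 * 16416e-6 * 0.122 / (170e-6)^2
Step 3: dP = 2217.58 Pa
Step 4: Convert to kPa: dP = 2.22 kPa
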